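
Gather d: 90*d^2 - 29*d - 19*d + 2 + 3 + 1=90*d^2 - 48*d + 6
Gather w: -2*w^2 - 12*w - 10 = -2*w^2 - 12*w - 10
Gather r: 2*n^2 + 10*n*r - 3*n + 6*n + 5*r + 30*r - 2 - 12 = 2*n^2 + 3*n + r*(10*n + 35) - 14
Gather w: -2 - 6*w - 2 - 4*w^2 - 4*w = -4*w^2 - 10*w - 4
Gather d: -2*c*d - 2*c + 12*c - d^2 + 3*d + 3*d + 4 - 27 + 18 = 10*c - d^2 + d*(6 - 2*c) - 5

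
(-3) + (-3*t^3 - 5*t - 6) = -3*t^3 - 5*t - 9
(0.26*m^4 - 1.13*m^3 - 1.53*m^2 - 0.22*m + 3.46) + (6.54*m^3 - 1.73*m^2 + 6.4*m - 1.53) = 0.26*m^4 + 5.41*m^3 - 3.26*m^2 + 6.18*m + 1.93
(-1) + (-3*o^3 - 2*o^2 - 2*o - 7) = -3*o^3 - 2*o^2 - 2*o - 8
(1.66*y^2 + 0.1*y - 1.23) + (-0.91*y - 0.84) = 1.66*y^2 - 0.81*y - 2.07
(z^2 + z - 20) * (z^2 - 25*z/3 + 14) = z^4 - 22*z^3/3 - 43*z^2/3 + 542*z/3 - 280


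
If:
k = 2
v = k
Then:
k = 2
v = 2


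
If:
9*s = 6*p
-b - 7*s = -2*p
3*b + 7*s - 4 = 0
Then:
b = 16/5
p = -6/5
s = -4/5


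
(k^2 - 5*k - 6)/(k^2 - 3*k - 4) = (k - 6)/(k - 4)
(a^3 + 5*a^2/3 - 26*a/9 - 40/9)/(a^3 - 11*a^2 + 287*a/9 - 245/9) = (3*a^2 + 10*a + 8)/(3*a^2 - 28*a + 49)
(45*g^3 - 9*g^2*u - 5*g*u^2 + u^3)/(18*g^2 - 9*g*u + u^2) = (-15*g^2 - 2*g*u + u^2)/(-6*g + u)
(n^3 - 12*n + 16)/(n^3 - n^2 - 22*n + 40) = (n^2 + 2*n - 8)/(n^2 + n - 20)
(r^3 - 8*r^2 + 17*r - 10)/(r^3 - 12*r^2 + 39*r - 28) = (r^2 - 7*r + 10)/(r^2 - 11*r + 28)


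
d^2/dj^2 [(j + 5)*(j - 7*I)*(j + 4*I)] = 6*j + 10 - 6*I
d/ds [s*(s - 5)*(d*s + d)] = d*(3*s^2 - 8*s - 5)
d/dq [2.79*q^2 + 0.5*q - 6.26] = 5.58*q + 0.5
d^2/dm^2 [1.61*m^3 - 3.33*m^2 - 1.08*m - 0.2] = 9.66*m - 6.66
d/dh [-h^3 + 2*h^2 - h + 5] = -3*h^2 + 4*h - 1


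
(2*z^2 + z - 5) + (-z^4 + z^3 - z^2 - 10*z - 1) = -z^4 + z^3 + z^2 - 9*z - 6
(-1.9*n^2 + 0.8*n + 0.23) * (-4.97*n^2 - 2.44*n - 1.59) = 9.443*n^4 + 0.66*n^3 - 0.0741000000000001*n^2 - 1.8332*n - 0.3657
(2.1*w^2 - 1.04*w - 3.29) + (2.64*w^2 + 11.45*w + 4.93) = 4.74*w^2 + 10.41*w + 1.64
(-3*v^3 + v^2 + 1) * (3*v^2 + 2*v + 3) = -9*v^5 - 3*v^4 - 7*v^3 + 6*v^2 + 2*v + 3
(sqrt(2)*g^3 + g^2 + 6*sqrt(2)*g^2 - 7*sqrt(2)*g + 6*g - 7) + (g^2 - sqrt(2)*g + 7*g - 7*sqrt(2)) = sqrt(2)*g^3 + 2*g^2 + 6*sqrt(2)*g^2 - 8*sqrt(2)*g + 13*g - 7*sqrt(2) - 7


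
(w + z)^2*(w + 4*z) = w^3 + 6*w^2*z + 9*w*z^2 + 4*z^3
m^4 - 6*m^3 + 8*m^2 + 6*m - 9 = (m - 3)^2*(m - 1)*(m + 1)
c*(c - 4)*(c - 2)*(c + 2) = c^4 - 4*c^3 - 4*c^2 + 16*c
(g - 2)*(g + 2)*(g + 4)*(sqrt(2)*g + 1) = sqrt(2)*g^4 + g^3 + 4*sqrt(2)*g^3 - 4*sqrt(2)*g^2 + 4*g^2 - 16*sqrt(2)*g - 4*g - 16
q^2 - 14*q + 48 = (q - 8)*(q - 6)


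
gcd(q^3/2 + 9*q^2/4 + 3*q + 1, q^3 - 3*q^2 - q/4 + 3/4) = q + 1/2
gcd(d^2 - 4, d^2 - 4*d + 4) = d - 2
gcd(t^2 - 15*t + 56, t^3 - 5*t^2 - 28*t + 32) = t - 8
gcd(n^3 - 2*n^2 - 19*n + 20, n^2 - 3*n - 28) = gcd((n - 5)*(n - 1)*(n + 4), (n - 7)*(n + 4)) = n + 4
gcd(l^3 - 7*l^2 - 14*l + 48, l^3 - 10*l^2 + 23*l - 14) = l - 2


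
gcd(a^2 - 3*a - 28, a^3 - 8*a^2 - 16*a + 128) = a + 4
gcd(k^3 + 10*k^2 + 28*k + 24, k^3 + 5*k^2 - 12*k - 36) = k^2 + 8*k + 12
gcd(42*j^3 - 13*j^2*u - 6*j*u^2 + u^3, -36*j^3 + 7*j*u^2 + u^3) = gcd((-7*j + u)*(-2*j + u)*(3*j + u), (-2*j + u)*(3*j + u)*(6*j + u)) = -6*j^2 + j*u + u^2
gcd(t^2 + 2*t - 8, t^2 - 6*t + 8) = t - 2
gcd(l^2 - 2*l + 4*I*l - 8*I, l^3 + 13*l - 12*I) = l + 4*I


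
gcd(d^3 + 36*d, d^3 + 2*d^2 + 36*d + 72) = d^2 + 36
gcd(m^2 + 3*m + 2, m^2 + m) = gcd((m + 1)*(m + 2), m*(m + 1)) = m + 1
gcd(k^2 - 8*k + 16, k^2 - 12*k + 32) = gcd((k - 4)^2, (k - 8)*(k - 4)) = k - 4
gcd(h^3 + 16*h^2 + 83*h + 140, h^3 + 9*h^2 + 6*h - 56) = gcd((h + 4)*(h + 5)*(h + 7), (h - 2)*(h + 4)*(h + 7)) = h^2 + 11*h + 28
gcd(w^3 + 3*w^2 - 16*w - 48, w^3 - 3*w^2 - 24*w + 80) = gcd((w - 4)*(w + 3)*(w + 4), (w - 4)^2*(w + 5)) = w - 4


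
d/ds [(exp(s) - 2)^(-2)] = -2*exp(s)/(exp(s) - 2)^3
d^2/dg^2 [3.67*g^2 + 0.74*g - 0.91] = 7.34000000000000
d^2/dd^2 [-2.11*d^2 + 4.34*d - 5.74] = -4.22000000000000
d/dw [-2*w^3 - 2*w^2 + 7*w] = -6*w^2 - 4*w + 7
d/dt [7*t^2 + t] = 14*t + 1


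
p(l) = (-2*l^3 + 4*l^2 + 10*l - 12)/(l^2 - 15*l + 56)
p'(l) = (15 - 2*l)*(-2*l^3 + 4*l^2 + 10*l - 12)/(l^2 - 15*l + 56)^2 + (-6*l^2 + 8*l + 10)/(l^2 - 15*l + 56)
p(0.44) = -0.14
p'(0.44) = 0.21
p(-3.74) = 0.88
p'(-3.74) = -0.67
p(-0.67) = -0.25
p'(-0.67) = -0.03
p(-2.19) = 0.07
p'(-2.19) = -0.37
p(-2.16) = 0.06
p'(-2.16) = -0.37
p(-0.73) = -0.24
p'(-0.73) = -0.04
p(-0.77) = -0.24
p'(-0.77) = -0.05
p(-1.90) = -0.03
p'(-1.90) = -0.31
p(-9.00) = 6.18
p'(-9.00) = -1.27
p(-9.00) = 6.18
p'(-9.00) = -1.27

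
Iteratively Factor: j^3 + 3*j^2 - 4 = (j - 1)*(j^2 + 4*j + 4) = (j - 1)*(j + 2)*(j + 2)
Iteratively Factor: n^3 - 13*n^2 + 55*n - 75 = (n - 5)*(n^2 - 8*n + 15) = (n - 5)^2*(n - 3)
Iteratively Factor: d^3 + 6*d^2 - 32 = (d + 4)*(d^2 + 2*d - 8) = (d - 2)*(d + 4)*(d + 4)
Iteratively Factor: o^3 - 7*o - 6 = (o + 1)*(o^2 - o - 6) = (o + 1)*(o + 2)*(o - 3)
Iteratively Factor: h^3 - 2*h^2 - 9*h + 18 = (h - 2)*(h^2 - 9) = (h - 3)*(h - 2)*(h + 3)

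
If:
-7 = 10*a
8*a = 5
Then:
No Solution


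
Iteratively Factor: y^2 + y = (y)*(y + 1)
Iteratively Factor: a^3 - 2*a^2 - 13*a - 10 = (a - 5)*(a^2 + 3*a + 2) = (a - 5)*(a + 1)*(a + 2)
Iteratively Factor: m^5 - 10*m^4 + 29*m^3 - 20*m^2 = (m - 5)*(m^4 - 5*m^3 + 4*m^2) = (m - 5)*(m - 4)*(m^3 - m^2) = m*(m - 5)*(m - 4)*(m^2 - m) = m^2*(m - 5)*(m - 4)*(m - 1)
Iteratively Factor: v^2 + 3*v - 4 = (v - 1)*(v + 4)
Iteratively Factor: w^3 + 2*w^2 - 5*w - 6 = (w + 1)*(w^2 + w - 6) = (w + 1)*(w + 3)*(w - 2)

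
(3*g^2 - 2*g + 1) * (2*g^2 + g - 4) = 6*g^4 - g^3 - 12*g^2 + 9*g - 4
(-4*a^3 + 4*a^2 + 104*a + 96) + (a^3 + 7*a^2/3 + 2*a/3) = -3*a^3 + 19*a^2/3 + 314*a/3 + 96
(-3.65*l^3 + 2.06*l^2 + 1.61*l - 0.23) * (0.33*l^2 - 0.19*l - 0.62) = -1.2045*l^5 + 1.3733*l^4 + 2.4029*l^3 - 1.659*l^2 - 0.9545*l + 0.1426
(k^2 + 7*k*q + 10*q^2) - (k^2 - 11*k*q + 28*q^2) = 18*k*q - 18*q^2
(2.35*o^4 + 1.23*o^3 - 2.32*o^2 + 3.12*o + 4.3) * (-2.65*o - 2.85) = -6.2275*o^5 - 9.957*o^4 + 2.6425*o^3 - 1.656*o^2 - 20.287*o - 12.255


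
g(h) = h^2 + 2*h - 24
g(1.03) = -20.88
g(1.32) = -19.62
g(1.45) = -19.00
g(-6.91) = 9.93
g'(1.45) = 4.90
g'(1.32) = 4.64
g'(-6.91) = -11.82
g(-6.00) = 0.00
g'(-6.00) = -10.00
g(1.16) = -20.33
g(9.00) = 75.00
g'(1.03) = 4.06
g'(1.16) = 4.32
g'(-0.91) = 0.18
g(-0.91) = -24.99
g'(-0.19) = 1.62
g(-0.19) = -24.34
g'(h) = 2*h + 2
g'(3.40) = 8.80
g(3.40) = -5.64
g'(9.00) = 20.00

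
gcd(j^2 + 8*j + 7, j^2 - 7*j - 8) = j + 1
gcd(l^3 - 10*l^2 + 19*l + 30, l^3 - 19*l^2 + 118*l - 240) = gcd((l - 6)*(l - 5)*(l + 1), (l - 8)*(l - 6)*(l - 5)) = l^2 - 11*l + 30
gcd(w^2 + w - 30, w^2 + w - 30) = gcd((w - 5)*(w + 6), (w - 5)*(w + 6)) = w^2 + w - 30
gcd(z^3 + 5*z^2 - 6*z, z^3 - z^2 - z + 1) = z - 1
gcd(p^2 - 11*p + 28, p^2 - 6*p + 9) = 1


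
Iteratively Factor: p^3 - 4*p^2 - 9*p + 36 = (p - 3)*(p^2 - p - 12) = (p - 3)*(p + 3)*(p - 4)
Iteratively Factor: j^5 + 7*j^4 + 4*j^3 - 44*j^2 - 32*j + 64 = (j + 4)*(j^4 + 3*j^3 - 8*j^2 - 12*j + 16) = (j - 1)*(j + 4)*(j^3 + 4*j^2 - 4*j - 16) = (j - 2)*(j - 1)*(j + 4)*(j^2 + 6*j + 8) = (j - 2)*(j - 1)*(j + 2)*(j + 4)*(j + 4)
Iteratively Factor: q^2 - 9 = (q - 3)*(q + 3)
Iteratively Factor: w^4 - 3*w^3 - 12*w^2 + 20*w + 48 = (w - 3)*(w^3 - 12*w - 16) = (w - 4)*(w - 3)*(w^2 + 4*w + 4) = (w - 4)*(w - 3)*(w + 2)*(w + 2)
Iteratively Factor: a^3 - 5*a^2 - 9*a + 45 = (a - 3)*(a^2 - 2*a - 15) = (a - 5)*(a - 3)*(a + 3)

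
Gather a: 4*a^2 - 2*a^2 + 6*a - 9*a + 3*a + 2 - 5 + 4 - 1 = 2*a^2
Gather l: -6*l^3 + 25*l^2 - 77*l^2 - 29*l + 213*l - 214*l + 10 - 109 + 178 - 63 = -6*l^3 - 52*l^2 - 30*l + 16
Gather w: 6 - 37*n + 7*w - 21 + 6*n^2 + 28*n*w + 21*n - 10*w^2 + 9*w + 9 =6*n^2 - 16*n - 10*w^2 + w*(28*n + 16) - 6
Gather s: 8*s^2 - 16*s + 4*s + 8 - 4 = 8*s^2 - 12*s + 4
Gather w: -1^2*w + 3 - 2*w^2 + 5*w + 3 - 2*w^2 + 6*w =-4*w^2 + 10*w + 6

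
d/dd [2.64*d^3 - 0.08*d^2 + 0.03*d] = 7.92*d^2 - 0.16*d + 0.03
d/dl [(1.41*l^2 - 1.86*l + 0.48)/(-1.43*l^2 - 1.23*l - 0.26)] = (-4.3941*l^2 + 0.6396*l + 1.074)/(2.0449*l^4 + 3.5178*l^3 + 2.2565*l^2 + 0.6396*l + 0.0676)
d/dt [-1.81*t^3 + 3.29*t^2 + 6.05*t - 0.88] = -5.43*t^2 + 6.58*t + 6.05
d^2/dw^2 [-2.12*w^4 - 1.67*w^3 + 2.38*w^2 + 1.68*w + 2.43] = -25.44*w^2 - 10.02*w + 4.76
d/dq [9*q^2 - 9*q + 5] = 18*q - 9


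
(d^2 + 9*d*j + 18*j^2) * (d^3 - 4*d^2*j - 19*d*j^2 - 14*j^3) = d^5 + 5*d^4*j - 37*d^3*j^2 - 257*d^2*j^3 - 468*d*j^4 - 252*j^5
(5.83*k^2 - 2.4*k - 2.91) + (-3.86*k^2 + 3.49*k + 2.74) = 1.97*k^2 + 1.09*k - 0.17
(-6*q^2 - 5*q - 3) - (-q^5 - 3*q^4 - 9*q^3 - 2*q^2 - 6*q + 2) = q^5 + 3*q^4 + 9*q^3 - 4*q^2 + q - 5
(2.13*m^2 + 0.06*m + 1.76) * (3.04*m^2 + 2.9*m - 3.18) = 6.4752*m^4 + 6.3594*m^3 - 1.249*m^2 + 4.9132*m - 5.5968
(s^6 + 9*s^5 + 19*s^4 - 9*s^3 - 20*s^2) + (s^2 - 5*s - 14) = s^6 + 9*s^5 + 19*s^4 - 9*s^3 - 19*s^2 - 5*s - 14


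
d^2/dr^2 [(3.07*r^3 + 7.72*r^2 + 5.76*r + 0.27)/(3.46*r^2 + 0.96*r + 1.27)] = (1.13686837721616e-13*r^4 + 65.3055640000002*r^3 - 161.687688*r^2 - 116.772942*r + 8.982788)/(41.421736*r^6 + 34.478208*r^5 + 55.178004*r^4 + 26.195328*r^3 + 20.253198*r^2 + 4.645152*r + 2.048383)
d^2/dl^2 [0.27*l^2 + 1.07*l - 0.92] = 0.540000000000000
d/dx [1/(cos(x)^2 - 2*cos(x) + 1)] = 2*sin(x)/(cos(x) - 1)^3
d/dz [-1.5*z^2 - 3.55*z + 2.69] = -3.0*z - 3.55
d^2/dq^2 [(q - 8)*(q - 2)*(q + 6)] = 6*q - 8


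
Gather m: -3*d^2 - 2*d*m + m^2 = -3*d^2 - 2*d*m + m^2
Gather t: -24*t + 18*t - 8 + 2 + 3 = -6*t - 3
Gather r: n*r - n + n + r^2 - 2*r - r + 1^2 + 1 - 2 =r^2 + r*(n - 3)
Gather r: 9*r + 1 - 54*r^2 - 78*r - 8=-54*r^2 - 69*r - 7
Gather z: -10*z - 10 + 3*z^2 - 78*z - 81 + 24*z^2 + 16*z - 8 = 27*z^2 - 72*z - 99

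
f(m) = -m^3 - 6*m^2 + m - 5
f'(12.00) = -575.00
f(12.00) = -2585.00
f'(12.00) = -575.00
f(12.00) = -2585.00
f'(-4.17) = -1.13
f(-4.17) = -40.99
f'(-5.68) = -27.63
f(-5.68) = -21.00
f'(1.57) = -25.23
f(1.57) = -22.09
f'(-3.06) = 9.63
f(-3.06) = -35.59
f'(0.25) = -2.19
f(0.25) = -5.14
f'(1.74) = -28.96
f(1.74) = -26.69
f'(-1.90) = 12.97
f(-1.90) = -21.70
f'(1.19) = -17.53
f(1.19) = -13.99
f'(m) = -3*m^2 - 12*m + 1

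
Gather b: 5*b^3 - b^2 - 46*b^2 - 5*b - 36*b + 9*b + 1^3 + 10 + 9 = 5*b^3 - 47*b^2 - 32*b + 20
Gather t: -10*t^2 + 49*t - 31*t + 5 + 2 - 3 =-10*t^2 + 18*t + 4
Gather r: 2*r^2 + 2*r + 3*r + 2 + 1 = 2*r^2 + 5*r + 3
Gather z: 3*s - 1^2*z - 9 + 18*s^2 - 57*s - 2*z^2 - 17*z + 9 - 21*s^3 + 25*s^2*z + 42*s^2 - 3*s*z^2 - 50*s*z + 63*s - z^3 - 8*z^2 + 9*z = -21*s^3 + 60*s^2 + 9*s - z^3 + z^2*(-3*s - 10) + z*(25*s^2 - 50*s - 9)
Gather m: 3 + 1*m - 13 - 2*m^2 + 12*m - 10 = -2*m^2 + 13*m - 20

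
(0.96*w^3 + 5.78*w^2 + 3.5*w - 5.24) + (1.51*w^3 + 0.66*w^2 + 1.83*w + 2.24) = 2.47*w^3 + 6.44*w^2 + 5.33*w - 3.0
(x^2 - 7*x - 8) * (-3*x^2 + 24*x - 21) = -3*x^4 + 45*x^3 - 165*x^2 - 45*x + 168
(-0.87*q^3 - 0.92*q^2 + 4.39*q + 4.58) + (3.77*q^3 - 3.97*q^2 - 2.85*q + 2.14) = 2.9*q^3 - 4.89*q^2 + 1.54*q + 6.72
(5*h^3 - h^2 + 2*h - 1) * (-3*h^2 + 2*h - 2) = -15*h^5 + 13*h^4 - 18*h^3 + 9*h^2 - 6*h + 2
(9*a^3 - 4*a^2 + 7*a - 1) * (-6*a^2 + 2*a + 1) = -54*a^5 + 42*a^4 - 41*a^3 + 16*a^2 + 5*a - 1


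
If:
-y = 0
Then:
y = 0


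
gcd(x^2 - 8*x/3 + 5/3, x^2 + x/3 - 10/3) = x - 5/3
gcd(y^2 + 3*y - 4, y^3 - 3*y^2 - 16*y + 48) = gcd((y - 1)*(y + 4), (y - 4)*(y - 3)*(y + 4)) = y + 4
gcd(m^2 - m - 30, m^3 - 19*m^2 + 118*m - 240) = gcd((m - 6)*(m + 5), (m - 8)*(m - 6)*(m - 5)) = m - 6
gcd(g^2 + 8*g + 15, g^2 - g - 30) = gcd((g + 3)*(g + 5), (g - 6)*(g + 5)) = g + 5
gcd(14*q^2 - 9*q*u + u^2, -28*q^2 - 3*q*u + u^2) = 7*q - u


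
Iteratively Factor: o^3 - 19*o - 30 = (o - 5)*(o^2 + 5*o + 6) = (o - 5)*(o + 3)*(o + 2)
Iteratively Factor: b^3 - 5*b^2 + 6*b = (b)*(b^2 - 5*b + 6) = b*(b - 2)*(b - 3)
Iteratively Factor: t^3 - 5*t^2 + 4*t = (t - 1)*(t^2 - 4*t) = t*(t - 1)*(t - 4)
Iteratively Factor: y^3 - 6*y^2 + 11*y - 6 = (y - 3)*(y^2 - 3*y + 2) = (y - 3)*(y - 1)*(y - 2)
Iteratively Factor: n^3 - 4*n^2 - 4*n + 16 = (n + 2)*(n^2 - 6*n + 8) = (n - 2)*(n + 2)*(n - 4)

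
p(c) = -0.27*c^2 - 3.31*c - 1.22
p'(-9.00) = 1.55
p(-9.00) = 6.70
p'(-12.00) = 3.17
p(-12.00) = -0.38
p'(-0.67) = -2.95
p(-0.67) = 0.88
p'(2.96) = -4.91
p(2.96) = -13.38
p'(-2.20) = -2.12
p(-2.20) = 4.76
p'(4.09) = -5.52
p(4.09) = -19.27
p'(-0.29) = -3.15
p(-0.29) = -0.28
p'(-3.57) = -1.38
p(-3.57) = 7.16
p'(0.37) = -3.51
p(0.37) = -2.48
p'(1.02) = -3.86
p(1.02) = -4.88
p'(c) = -0.54*c - 3.31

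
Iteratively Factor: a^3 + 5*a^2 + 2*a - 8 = (a + 2)*(a^2 + 3*a - 4) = (a - 1)*(a + 2)*(a + 4)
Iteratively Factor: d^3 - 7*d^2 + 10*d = (d - 5)*(d^2 - 2*d) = (d - 5)*(d - 2)*(d)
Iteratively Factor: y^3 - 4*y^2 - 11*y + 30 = (y - 5)*(y^2 + y - 6) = (y - 5)*(y + 3)*(y - 2)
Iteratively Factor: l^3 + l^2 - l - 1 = (l + 1)*(l^2 - 1) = (l - 1)*(l + 1)*(l + 1)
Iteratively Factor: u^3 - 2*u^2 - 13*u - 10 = (u - 5)*(u^2 + 3*u + 2) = (u - 5)*(u + 2)*(u + 1)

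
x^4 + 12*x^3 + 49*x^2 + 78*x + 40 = (x + 1)*(x + 2)*(x + 4)*(x + 5)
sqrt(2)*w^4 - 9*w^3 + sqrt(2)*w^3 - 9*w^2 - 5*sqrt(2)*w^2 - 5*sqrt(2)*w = w*(w + 1)*(w - 5*sqrt(2))*(sqrt(2)*w + 1)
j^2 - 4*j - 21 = (j - 7)*(j + 3)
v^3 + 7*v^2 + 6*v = v*(v + 1)*(v + 6)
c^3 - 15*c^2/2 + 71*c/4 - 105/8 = (c - 7/2)*(c - 5/2)*(c - 3/2)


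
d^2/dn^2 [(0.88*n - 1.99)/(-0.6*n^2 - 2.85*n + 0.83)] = (-(0.88*n - 1.99)*(1.2*n + 2.85)*(2.4*n + 5.7) + (3.168*n + 2.628)*(0.6*n^2 + 2.85*n - 0.83))/(0.6*n^2 + 2.85*n - 0.83)^3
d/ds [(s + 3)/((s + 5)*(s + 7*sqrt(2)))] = (-(s + 3)*(s + 5) - (s + 3)*(s + 7*sqrt(2)) + (s + 5)*(s + 7*sqrt(2)))/((s + 5)^2*(s + 7*sqrt(2))^2)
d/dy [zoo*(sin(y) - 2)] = zoo*cos(y)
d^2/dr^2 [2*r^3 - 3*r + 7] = 12*r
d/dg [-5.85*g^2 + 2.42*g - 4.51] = 2.42 - 11.7*g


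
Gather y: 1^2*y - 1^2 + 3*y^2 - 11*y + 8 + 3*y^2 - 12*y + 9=6*y^2 - 22*y + 16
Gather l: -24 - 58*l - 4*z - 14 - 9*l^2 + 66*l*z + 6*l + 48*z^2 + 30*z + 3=-9*l^2 + l*(66*z - 52) + 48*z^2 + 26*z - 35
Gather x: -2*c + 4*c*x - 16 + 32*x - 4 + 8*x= -2*c + x*(4*c + 40) - 20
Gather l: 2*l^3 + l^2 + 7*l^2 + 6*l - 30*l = 2*l^3 + 8*l^2 - 24*l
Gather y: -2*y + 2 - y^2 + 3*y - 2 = -y^2 + y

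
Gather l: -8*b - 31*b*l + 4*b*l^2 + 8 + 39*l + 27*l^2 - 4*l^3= -8*b - 4*l^3 + l^2*(4*b + 27) + l*(39 - 31*b) + 8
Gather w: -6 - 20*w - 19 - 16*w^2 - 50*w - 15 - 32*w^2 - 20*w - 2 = -48*w^2 - 90*w - 42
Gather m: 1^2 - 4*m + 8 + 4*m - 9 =0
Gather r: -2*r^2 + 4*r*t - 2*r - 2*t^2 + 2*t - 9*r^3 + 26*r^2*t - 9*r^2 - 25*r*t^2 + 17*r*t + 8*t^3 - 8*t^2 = -9*r^3 + r^2*(26*t - 11) + r*(-25*t^2 + 21*t - 2) + 8*t^3 - 10*t^2 + 2*t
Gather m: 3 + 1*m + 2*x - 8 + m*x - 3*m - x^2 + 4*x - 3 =m*(x - 2) - x^2 + 6*x - 8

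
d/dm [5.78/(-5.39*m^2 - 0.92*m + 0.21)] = (62.3084*m + 5.3176)/(5.39*m^2 + 0.92*m - 0.21)^2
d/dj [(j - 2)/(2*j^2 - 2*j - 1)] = (-2*j^2 + 8*j - 5)/(4*j^4 - 8*j^3 + 4*j + 1)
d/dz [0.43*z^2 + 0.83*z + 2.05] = 0.86*z + 0.83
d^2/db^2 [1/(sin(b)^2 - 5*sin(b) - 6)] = (-4*sin(b)^3 + 19*sin(b)^2 - 62*sin(b) + 62)/((sin(b) - 6)^3*(sin(b) + 1)^2)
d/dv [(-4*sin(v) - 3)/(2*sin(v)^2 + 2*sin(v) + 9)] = 2*(4*sin(v)^2 + 6*sin(v) - 15)*cos(v)/(2*sin(v) - cos(2*v) + 10)^2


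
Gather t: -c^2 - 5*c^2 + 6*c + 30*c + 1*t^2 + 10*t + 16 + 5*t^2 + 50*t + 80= -6*c^2 + 36*c + 6*t^2 + 60*t + 96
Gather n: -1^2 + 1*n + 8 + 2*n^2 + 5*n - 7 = 2*n^2 + 6*n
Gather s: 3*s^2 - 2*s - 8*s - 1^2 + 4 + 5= 3*s^2 - 10*s + 8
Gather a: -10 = -10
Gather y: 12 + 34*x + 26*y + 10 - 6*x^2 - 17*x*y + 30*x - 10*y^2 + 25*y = -6*x^2 + 64*x - 10*y^2 + y*(51 - 17*x) + 22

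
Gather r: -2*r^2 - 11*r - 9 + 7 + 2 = -2*r^2 - 11*r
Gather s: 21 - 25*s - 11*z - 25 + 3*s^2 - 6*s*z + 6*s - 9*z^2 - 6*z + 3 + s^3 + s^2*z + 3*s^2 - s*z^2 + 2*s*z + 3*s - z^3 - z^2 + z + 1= s^3 + s^2*(z + 6) + s*(-z^2 - 4*z - 16) - z^3 - 10*z^2 - 16*z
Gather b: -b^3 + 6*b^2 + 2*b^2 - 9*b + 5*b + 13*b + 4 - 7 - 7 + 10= -b^3 + 8*b^2 + 9*b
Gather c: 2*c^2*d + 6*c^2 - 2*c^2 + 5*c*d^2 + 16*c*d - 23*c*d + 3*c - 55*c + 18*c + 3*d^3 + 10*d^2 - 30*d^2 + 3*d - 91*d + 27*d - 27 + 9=c^2*(2*d + 4) + c*(5*d^2 - 7*d - 34) + 3*d^3 - 20*d^2 - 61*d - 18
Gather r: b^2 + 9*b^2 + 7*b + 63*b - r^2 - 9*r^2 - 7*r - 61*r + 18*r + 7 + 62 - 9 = 10*b^2 + 70*b - 10*r^2 - 50*r + 60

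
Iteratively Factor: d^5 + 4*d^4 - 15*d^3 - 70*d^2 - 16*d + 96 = (d + 4)*(d^4 - 15*d^2 - 10*d + 24) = (d + 3)*(d + 4)*(d^3 - 3*d^2 - 6*d + 8) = (d - 4)*(d + 3)*(d + 4)*(d^2 + d - 2) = (d - 4)*(d + 2)*(d + 3)*(d + 4)*(d - 1)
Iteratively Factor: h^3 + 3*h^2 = (h)*(h^2 + 3*h) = h^2*(h + 3)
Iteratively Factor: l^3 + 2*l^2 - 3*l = (l + 3)*(l^2 - l) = l*(l + 3)*(l - 1)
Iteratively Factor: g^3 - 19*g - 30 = (g + 2)*(g^2 - 2*g - 15) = (g - 5)*(g + 2)*(g + 3)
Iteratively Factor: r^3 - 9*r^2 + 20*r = (r)*(r^2 - 9*r + 20) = r*(r - 5)*(r - 4)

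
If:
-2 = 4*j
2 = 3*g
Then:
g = 2/3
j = -1/2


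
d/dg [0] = 0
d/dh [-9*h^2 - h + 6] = -18*h - 1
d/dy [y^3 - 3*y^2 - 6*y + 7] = 3*y^2 - 6*y - 6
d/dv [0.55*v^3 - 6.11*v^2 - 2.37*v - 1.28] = 1.65*v^2 - 12.22*v - 2.37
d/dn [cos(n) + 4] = -sin(n)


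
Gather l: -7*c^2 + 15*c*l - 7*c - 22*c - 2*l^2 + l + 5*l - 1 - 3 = -7*c^2 - 29*c - 2*l^2 + l*(15*c + 6) - 4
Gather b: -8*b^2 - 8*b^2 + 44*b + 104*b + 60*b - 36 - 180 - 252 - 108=-16*b^2 + 208*b - 576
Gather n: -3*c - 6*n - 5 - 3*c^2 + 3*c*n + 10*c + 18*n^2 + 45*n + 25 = -3*c^2 + 7*c + 18*n^2 + n*(3*c + 39) + 20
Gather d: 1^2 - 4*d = 1 - 4*d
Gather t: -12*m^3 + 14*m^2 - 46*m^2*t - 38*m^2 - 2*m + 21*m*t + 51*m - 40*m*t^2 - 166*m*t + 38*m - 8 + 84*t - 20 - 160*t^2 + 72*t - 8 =-12*m^3 - 24*m^2 + 87*m + t^2*(-40*m - 160) + t*(-46*m^2 - 145*m + 156) - 36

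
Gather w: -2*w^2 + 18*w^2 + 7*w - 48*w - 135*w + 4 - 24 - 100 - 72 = 16*w^2 - 176*w - 192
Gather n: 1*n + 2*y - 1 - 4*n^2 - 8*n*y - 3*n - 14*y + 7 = -4*n^2 + n*(-8*y - 2) - 12*y + 6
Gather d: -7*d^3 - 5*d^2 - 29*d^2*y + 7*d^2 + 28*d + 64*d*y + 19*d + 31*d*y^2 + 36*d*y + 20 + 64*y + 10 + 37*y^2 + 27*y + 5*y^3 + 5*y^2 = -7*d^3 + d^2*(2 - 29*y) + d*(31*y^2 + 100*y + 47) + 5*y^3 + 42*y^2 + 91*y + 30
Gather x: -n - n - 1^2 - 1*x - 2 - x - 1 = -2*n - 2*x - 4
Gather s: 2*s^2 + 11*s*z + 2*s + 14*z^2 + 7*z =2*s^2 + s*(11*z + 2) + 14*z^2 + 7*z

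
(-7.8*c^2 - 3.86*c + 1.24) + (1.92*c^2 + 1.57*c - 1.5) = -5.88*c^2 - 2.29*c - 0.26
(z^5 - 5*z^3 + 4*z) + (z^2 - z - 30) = z^5 - 5*z^3 + z^2 + 3*z - 30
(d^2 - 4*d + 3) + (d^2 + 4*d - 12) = 2*d^2 - 9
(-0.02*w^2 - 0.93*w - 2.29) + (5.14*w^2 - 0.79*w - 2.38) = 5.12*w^2 - 1.72*w - 4.67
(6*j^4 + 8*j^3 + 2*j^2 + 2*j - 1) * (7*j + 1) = 42*j^5 + 62*j^4 + 22*j^3 + 16*j^2 - 5*j - 1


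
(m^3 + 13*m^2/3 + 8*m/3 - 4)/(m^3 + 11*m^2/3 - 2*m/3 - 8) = (3*m - 2)/(3*m - 4)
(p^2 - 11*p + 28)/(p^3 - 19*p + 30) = (p^2 - 11*p + 28)/(p^3 - 19*p + 30)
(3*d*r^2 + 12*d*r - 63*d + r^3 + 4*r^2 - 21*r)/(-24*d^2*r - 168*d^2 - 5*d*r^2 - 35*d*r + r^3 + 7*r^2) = (r - 3)/(-8*d + r)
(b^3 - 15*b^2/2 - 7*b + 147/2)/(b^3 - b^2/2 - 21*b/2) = (b - 7)/b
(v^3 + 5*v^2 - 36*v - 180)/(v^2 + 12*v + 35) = (v^2 - 36)/(v + 7)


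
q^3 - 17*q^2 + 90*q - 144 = (q - 8)*(q - 6)*(q - 3)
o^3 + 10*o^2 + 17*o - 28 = (o - 1)*(o + 4)*(o + 7)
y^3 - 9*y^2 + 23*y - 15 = (y - 5)*(y - 3)*(y - 1)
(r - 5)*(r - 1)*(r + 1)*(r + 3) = r^4 - 2*r^3 - 16*r^2 + 2*r + 15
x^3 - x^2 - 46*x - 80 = (x - 8)*(x + 2)*(x + 5)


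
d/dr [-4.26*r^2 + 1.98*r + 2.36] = 1.98 - 8.52*r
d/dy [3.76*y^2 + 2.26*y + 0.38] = 7.52*y + 2.26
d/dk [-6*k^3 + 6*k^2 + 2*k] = -18*k^2 + 12*k + 2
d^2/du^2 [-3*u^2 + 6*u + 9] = -6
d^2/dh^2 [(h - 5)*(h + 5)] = 2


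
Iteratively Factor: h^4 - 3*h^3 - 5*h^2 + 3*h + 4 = (h + 1)*(h^3 - 4*h^2 - h + 4) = (h - 4)*(h + 1)*(h^2 - 1) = (h - 4)*(h + 1)^2*(h - 1)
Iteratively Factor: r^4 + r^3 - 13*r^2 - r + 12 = (r - 3)*(r^3 + 4*r^2 - r - 4) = (r - 3)*(r + 1)*(r^2 + 3*r - 4) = (r - 3)*(r + 1)*(r + 4)*(r - 1)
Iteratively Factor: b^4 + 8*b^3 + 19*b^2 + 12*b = (b + 3)*(b^3 + 5*b^2 + 4*b) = (b + 3)*(b + 4)*(b^2 + b) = b*(b + 3)*(b + 4)*(b + 1)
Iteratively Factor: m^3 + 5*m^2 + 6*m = (m + 3)*(m^2 + 2*m) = (m + 2)*(m + 3)*(m)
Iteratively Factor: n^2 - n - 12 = (n + 3)*(n - 4)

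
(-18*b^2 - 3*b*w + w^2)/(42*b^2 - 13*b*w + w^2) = (3*b + w)/(-7*b + w)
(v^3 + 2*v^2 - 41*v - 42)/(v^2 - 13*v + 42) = (v^2 + 8*v + 7)/(v - 7)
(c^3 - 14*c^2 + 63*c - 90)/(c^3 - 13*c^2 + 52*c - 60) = (c - 3)/(c - 2)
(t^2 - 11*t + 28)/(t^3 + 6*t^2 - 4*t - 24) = (t^2 - 11*t + 28)/(t^3 + 6*t^2 - 4*t - 24)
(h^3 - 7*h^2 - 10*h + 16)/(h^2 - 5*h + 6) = (h^3 - 7*h^2 - 10*h + 16)/(h^2 - 5*h + 6)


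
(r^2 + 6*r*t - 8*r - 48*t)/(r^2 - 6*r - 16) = (r + 6*t)/(r + 2)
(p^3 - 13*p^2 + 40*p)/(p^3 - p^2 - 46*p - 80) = p*(p - 5)/(p^2 + 7*p + 10)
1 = 1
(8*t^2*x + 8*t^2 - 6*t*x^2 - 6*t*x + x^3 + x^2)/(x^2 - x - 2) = (8*t^2 - 6*t*x + x^2)/(x - 2)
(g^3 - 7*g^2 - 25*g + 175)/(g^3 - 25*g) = (g - 7)/g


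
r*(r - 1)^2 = r^3 - 2*r^2 + r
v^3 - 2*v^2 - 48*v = v*(v - 8)*(v + 6)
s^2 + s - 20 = (s - 4)*(s + 5)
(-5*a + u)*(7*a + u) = -35*a^2 + 2*a*u + u^2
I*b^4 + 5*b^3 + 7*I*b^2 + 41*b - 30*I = (b - 5*I)*(b - 2*I)*(b + 3*I)*(I*b + 1)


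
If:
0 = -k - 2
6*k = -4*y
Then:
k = -2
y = 3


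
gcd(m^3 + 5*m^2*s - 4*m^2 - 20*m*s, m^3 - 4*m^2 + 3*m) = m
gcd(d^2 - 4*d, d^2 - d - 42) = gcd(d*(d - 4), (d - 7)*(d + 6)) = 1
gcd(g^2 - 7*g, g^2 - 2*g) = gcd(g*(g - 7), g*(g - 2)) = g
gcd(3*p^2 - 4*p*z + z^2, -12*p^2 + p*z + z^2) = -3*p + z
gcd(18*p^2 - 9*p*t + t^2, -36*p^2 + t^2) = 6*p - t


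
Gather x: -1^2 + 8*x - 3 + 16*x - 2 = 24*x - 6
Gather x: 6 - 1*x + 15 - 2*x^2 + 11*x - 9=-2*x^2 + 10*x + 12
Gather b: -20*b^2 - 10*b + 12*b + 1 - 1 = -20*b^2 + 2*b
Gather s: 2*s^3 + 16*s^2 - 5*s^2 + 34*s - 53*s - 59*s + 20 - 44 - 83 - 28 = 2*s^3 + 11*s^2 - 78*s - 135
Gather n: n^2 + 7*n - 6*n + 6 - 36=n^2 + n - 30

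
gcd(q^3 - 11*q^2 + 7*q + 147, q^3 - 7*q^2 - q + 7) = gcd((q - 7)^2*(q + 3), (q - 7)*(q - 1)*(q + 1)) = q - 7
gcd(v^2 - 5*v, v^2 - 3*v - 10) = v - 5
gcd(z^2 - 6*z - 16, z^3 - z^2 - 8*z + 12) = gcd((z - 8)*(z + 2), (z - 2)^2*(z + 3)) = 1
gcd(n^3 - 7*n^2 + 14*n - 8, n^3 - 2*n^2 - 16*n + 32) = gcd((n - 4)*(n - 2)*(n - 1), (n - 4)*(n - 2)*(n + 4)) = n^2 - 6*n + 8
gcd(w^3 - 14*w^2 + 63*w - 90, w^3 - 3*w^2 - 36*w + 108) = w^2 - 9*w + 18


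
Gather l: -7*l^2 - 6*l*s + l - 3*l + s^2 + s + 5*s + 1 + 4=-7*l^2 + l*(-6*s - 2) + s^2 + 6*s + 5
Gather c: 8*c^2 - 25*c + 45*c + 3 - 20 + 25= 8*c^2 + 20*c + 8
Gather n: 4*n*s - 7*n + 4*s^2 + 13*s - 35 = n*(4*s - 7) + 4*s^2 + 13*s - 35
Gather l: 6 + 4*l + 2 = 4*l + 8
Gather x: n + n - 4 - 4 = 2*n - 8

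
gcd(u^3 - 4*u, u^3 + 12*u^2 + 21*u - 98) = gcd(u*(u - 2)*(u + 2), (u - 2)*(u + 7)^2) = u - 2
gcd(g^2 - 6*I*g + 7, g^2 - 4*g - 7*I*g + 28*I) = g - 7*I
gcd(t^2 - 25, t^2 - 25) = t^2 - 25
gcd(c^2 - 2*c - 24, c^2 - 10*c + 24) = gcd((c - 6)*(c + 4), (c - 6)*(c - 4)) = c - 6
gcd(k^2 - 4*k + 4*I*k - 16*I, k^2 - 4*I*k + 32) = k + 4*I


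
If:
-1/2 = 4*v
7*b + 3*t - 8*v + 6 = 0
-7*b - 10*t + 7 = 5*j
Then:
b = -3*t/7 - 1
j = 14/5 - 7*t/5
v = -1/8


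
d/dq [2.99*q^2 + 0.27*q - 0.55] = 5.98*q + 0.27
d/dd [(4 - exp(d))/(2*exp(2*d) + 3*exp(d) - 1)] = ((exp(d) - 4)*(4*exp(d) + 3) - 2*exp(2*d) - 3*exp(d) + 1)*exp(d)/(2*exp(2*d) + 3*exp(d) - 1)^2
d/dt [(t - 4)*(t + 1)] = 2*t - 3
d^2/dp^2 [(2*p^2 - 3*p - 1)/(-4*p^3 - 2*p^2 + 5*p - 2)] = 2*(-32*p^6 + 144*p^5 + 48*p^4 + 228*p^3 - 168*p^2 - 90*p + 43)/(64*p^9 + 96*p^8 - 192*p^7 - 136*p^6 + 336*p^5 - 66*p^4 - 197*p^3 + 174*p^2 - 60*p + 8)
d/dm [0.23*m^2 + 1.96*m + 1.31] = 0.46*m + 1.96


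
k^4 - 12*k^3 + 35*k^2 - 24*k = k*(k - 8)*(k - 3)*(k - 1)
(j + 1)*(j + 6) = j^2 + 7*j + 6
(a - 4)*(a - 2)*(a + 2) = a^3 - 4*a^2 - 4*a + 16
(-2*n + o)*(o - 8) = -2*n*o + 16*n + o^2 - 8*o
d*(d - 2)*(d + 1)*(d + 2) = d^4 + d^3 - 4*d^2 - 4*d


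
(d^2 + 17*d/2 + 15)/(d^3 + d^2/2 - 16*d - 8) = (2*d^2 + 17*d + 30)/(2*d^3 + d^2 - 32*d - 16)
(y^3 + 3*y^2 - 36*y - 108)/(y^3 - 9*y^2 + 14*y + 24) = (y^2 + 9*y + 18)/(y^2 - 3*y - 4)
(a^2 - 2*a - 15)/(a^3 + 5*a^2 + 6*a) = (a - 5)/(a*(a + 2))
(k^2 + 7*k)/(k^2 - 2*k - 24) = k*(k + 7)/(k^2 - 2*k - 24)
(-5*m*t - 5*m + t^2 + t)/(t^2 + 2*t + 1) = (-5*m + t)/(t + 1)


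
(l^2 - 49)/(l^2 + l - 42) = (l - 7)/(l - 6)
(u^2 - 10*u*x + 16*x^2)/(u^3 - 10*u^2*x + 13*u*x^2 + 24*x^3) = (-u + 2*x)/(-u^2 + 2*u*x + 3*x^2)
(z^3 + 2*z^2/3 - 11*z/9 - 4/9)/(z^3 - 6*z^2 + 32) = (9*z^3 + 6*z^2 - 11*z - 4)/(9*(z^3 - 6*z^2 + 32))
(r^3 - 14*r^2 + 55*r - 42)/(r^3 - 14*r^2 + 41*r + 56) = (r^2 - 7*r + 6)/(r^2 - 7*r - 8)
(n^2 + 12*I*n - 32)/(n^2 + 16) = (n + 8*I)/(n - 4*I)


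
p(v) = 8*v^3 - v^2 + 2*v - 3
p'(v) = 24*v^2 - 2*v + 2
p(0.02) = -2.96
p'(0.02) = 1.97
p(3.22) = 260.16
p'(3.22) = 244.40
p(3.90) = 464.14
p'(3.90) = 359.24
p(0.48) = -1.39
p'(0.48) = 6.57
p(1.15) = 10.14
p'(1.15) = 31.44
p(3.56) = 352.39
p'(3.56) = 299.05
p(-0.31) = -3.95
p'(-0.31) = 4.93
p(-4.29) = -661.61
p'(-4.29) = 452.28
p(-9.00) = -5934.00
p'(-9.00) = 1964.00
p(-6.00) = -1779.00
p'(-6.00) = 878.00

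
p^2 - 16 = (p - 4)*(p + 4)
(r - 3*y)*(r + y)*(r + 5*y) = r^3 + 3*r^2*y - 13*r*y^2 - 15*y^3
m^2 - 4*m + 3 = (m - 3)*(m - 1)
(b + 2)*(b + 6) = b^2 + 8*b + 12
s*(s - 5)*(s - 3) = s^3 - 8*s^2 + 15*s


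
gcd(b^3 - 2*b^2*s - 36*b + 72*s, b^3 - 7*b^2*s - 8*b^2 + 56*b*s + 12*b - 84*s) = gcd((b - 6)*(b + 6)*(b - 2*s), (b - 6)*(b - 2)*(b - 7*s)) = b - 6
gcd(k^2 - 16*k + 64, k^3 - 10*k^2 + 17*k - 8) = k - 8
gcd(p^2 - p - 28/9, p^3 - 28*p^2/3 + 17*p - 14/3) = 1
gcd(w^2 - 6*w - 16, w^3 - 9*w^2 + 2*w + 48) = w^2 - 6*w - 16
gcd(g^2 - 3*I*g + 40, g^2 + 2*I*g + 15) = g + 5*I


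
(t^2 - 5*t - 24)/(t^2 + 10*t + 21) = (t - 8)/(t + 7)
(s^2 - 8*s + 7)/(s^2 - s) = (s - 7)/s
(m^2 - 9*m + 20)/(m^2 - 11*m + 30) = (m - 4)/(m - 6)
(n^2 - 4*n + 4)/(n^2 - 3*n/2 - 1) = 2*(n - 2)/(2*n + 1)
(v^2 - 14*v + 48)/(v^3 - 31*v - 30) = (v - 8)/(v^2 + 6*v + 5)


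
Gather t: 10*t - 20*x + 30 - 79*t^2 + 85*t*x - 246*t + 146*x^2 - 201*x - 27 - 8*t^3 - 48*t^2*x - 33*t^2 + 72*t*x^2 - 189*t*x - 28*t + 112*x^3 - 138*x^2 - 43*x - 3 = -8*t^3 + t^2*(-48*x - 112) + t*(72*x^2 - 104*x - 264) + 112*x^3 + 8*x^2 - 264*x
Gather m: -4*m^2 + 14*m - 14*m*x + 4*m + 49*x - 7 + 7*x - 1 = -4*m^2 + m*(18 - 14*x) + 56*x - 8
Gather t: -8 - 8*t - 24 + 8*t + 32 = 0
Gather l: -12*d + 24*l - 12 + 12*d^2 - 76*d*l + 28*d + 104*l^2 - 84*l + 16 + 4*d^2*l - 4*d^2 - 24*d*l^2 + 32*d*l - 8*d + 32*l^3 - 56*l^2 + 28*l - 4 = 8*d^2 + 8*d + 32*l^3 + l^2*(48 - 24*d) + l*(4*d^2 - 44*d - 32)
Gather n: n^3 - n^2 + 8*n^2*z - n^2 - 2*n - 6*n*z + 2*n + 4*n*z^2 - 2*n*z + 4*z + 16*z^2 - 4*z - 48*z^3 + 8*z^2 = n^3 + n^2*(8*z - 2) + n*(4*z^2 - 8*z) - 48*z^3 + 24*z^2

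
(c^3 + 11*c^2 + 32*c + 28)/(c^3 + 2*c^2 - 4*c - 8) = (c + 7)/(c - 2)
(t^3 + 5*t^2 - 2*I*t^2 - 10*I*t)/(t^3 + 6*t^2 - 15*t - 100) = t*(t - 2*I)/(t^2 + t - 20)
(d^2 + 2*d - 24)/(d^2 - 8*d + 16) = (d + 6)/(d - 4)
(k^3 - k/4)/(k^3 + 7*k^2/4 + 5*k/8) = 2*(2*k - 1)/(4*k + 5)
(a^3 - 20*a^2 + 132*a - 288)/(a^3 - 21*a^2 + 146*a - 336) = (a - 6)/(a - 7)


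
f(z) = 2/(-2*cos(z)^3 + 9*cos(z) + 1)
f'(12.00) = -0.09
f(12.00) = 0.27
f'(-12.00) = 0.09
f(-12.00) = 0.27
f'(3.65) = -0.14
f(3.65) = -0.36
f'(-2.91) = -0.04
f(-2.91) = -0.34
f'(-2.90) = -0.05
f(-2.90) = -0.34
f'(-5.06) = 0.98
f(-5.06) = 0.50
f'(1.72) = 159.80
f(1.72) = -6.04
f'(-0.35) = -0.04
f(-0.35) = 0.26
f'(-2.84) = -0.06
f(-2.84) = -0.34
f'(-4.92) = 2.13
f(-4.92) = 0.70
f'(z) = 2*(-6*sin(z)*cos(z)^2 + 9*sin(z))/(-2*cos(z)^3 + 9*cos(z) + 1)^2 = 6*(2 - cos(2*z))*sin(z)/(-2*cos(z)^3 + 9*cos(z) + 1)^2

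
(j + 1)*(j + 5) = j^2 + 6*j + 5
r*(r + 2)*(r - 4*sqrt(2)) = r^3 - 4*sqrt(2)*r^2 + 2*r^2 - 8*sqrt(2)*r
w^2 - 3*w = w*(w - 3)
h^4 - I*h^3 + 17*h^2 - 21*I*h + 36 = (h - 3*I)^2*(h + I)*(h + 4*I)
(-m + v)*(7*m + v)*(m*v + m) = -7*m^3*v - 7*m^3 + 6*m^2*v^2 + 6*m^2*v + m*v^3 + m*v^2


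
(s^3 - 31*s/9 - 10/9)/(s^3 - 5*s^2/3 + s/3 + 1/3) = (3*s^2 - s - 10)/(3*(s^2 - 2*s + 1))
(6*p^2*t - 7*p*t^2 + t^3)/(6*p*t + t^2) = (6*p^2 - 7*p*t + t^2)/(6*p + t)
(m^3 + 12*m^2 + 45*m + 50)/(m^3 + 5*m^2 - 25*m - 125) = (m + 2)/(m - 5)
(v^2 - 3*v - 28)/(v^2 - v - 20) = (v - 7)/(v - 5)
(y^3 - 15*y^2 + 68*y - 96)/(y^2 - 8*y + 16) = (y^2 - 11*y + 24)/(y - 4)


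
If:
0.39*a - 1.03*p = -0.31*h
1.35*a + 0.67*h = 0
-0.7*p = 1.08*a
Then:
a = 0.00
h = 0.00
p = 0.00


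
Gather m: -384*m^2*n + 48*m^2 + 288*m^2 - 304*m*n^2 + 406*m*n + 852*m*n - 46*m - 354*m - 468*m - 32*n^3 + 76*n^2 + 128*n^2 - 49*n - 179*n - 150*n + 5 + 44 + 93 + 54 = m^2*(336 - 384*n) + m*(-304*n^2 + 1258*n - 868) - 32*n^3 + 204*n^2 - 378*n + 196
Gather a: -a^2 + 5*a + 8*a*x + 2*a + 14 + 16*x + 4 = -a^2 + a*(8*x + 7) + 16*x + 18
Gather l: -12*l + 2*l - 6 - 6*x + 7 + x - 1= -10*l - 5*x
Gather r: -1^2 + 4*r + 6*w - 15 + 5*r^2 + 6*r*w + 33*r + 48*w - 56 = 5*r^2 + r*(6*w + 37) + 54*w - 72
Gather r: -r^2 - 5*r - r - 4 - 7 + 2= -r^2 - 6*r - 9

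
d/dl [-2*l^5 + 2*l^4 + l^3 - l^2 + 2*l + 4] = -10*l^4 + 8*l^3 + 3*l^2 - 2*l + 2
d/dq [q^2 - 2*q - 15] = 2*q - 2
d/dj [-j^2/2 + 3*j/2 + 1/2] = 3/2 - j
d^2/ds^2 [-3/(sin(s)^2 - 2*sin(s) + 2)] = 6*(2*sin(s)^4 - 3*sin(s)^3 - 5*sin(s)^2 + 8*sin(s) - 2)/(sin(s)^2 - 2*sin(s) + 2)^3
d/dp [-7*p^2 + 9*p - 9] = 9 - 14*p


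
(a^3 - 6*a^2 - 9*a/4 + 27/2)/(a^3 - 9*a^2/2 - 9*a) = (a - 3/2)/a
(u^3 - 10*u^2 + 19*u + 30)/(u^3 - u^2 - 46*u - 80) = (-u^3 + 10*u^2 - 19*u - 30)/(-u^3 + u^2 + 46*u + 80)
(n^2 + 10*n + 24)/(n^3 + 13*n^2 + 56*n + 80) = (n + 6)/(n^2 + 9*n + 20)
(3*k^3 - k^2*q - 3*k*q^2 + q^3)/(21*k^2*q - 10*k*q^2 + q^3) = (-k^2 + q^2)/(q*(-7*k + q))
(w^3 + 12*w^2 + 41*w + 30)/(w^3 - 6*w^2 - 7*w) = (w^2 + 11*w + 30)/(w*(w - 7))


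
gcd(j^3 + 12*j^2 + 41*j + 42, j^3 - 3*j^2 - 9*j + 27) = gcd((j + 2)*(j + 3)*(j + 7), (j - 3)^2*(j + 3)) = j + 3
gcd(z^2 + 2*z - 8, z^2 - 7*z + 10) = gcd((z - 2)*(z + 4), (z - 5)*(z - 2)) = z - 2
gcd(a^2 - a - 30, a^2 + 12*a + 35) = a + 5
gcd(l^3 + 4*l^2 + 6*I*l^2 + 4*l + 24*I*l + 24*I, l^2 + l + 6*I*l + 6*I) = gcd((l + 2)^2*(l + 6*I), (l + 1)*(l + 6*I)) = l + 6*I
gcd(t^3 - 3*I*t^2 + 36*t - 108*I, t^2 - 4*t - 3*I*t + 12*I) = t - 3*I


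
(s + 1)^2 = s^2 + 2*s + 1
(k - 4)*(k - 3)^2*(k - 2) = k^4 - 12*k^3 + 53*k^2 - 102*k + 72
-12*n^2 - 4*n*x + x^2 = (-6*n + x)*(2*n + x)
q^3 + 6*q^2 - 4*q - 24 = (q - 2)*(q + 2)*(q + 6)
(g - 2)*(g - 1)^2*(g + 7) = g^4 + 3*g^3 - 23*g^2 + 33*g - 14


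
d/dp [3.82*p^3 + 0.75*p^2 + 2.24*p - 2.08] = 11.46*p^2 + 1.5*p + 2.24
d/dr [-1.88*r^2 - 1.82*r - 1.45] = -3.76*r - 1.82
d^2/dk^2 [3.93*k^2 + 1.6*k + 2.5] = 7.86000000000000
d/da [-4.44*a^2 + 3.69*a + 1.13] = 3.69 - 8.88*a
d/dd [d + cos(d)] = 1 - sin(d)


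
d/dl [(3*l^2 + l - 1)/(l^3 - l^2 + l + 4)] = ((6*l + 1)*(l^3 - l^2 + l + 4) - (3*l^2 - 2*l + 1)*(3*l^2 + l - 1))/(l^3 - l^2 + l + 4)^2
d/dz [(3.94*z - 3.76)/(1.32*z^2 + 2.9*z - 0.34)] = (-5.2008*z^2 + 9.9264*z + 9.5644)/(1.7424*z^4 + 7.656*z^3 + 7.5124*z^2 - 1.972*z + 0.1156)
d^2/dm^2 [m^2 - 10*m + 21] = 2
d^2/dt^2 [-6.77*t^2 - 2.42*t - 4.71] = -13.5400000000000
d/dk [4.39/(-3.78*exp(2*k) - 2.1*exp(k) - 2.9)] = (33.1884*exp(k) + 9.219)*exp(k)/(3.78*exp(2*k) + 2.1*exp(k) + 2.9)^2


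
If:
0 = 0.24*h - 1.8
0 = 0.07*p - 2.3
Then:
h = 7.50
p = 32.86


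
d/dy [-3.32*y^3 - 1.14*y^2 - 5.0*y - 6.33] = -9.96*y^2 - 2.28*y - 5.0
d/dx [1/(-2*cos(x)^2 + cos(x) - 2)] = (1 - 4*cos(x))*sin(x)/(-cos(x) + cos(2*x) + 3)^2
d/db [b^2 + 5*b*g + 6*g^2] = 2*b + 5*g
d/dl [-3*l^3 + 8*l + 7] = 8 - 9*l^2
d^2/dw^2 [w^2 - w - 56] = 2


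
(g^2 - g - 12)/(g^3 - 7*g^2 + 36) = (g^2 - g - 12)/(g^3 - 7*g^2 + 36)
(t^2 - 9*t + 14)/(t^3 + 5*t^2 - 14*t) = (t - 7)/(t*(t + 7))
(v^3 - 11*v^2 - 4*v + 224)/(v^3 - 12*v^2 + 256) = (v - 7)/(v - 8)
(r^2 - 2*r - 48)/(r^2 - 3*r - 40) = (r + 6)/(r + 5)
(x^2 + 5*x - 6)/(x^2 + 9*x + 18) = (x - 1)/(x + 3)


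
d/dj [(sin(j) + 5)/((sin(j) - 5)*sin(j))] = (-cos(j) - 10/tan(j) + 25*cos(j)/sin(j)^2)/(sin(j) - 5)^2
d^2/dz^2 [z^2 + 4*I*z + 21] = 2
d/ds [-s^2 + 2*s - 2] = 2 - 2*s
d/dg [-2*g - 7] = -2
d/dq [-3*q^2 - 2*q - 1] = -6*q - 2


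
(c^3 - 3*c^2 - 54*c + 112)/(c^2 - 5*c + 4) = (c^3 - 3*c^2 - 54*c + 112)/(c^2 - 5*c + 4)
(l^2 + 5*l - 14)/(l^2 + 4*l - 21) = (l - 2)/(l - 3)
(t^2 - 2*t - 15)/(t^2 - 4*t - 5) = (t + 3)/(t + 1)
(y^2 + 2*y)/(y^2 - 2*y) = (y + 2)/(y - 2)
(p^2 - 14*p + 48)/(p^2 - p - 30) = (p - 8)/(p + 5)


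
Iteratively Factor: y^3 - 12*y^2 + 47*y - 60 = (y - 5)*(y^2 - 7*y + 12) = (y - 5)*(y - 4)*(y - 3)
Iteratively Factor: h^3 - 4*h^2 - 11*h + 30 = (h - 2)*(h^2 - 2*h - 15) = (h - 2)*(h + 3)*(h - 5)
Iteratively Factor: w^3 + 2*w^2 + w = (w + 1)*(w^2 + w) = (w + 1)^2*(w)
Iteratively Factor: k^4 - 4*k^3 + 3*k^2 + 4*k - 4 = (k - 1)*(k^3 - 3*k^2 + 4) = (k - 2)*(k - 1)*(k^2 - k - 2) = (k - 2)^2*(k - 1)*(k + 1)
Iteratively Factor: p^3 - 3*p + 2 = (p + 2)*(p^2 - 2*p + 1) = (p - 1)*(p + 2)*(p - 1)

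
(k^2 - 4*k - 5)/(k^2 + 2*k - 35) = (k + 1)/(k + 7)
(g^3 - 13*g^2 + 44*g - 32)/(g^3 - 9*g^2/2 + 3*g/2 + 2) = 2*(g - 8)/(2*g + 1)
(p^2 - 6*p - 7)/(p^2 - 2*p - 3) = (p - 7)/(p - 3)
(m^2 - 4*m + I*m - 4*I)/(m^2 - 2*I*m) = (m^2 + m*(-4 + I) - 4*I)/(m*(m - 2*I))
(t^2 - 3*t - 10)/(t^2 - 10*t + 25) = (t + 2)/(t - 5)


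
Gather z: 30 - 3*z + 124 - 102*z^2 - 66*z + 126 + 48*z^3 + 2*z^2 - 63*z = 48*z^3 - 100*z^2 - 132*z + 280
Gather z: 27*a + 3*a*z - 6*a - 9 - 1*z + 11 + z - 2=3*a*z + 21*a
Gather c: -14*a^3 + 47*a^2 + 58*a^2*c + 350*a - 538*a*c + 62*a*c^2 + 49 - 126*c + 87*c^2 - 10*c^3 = -14*a^3 + 47*a^2 + 350*a - 10*c^3 + c^2*(62*a + 87) + c*(58*a^2 - 538*a - 126) + 49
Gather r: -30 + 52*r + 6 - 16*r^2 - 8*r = -16*r^2 + 44*r - 24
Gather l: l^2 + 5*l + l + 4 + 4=l^2 + 6*l + 8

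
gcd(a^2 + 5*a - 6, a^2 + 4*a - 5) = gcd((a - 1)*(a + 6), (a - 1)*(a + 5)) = a - 1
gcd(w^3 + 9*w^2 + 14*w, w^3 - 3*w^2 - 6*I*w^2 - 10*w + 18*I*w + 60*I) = w + 2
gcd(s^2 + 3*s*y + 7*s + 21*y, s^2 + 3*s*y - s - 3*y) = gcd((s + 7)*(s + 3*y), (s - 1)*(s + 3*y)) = s + 3*y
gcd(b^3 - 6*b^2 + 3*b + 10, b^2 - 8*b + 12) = b - 2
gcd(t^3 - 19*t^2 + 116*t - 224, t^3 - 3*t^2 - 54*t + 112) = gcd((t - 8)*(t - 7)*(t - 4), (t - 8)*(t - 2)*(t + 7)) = t - 8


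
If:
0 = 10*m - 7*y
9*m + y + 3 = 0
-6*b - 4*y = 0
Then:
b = 20/73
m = -21/73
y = -30/73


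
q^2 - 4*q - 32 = (q - 8)*(q + 4)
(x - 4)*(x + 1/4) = x^2 - 15*x/4 - 1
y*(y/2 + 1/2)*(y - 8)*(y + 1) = y^4/2 - 3*y^3 - 15*y^2/2 - 4*y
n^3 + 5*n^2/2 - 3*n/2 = n*(n - 1/2)*(n + 3)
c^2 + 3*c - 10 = (c - 2)*(c + 5)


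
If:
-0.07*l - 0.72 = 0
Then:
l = -10.29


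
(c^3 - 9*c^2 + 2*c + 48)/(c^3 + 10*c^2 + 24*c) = (c^3 - 9*c^2 + 2*c + 48)/(c*(c^2 + 10*c + 24))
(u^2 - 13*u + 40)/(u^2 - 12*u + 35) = (u - 8)/(u - 7)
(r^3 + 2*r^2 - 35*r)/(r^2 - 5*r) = r + 7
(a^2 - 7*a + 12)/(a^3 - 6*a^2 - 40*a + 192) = (a - 3)/(a^2 - 2*a - 48)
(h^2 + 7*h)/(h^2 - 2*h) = (h + 7)/(h - 2)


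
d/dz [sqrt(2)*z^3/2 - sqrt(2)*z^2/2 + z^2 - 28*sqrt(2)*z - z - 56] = 3*sqrt(2)*z^2/2 - sqrt(2)*z + 2*z - 28*sqrt(2) - 1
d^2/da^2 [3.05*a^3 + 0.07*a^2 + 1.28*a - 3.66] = 18.3*a + 0.14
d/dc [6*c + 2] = 6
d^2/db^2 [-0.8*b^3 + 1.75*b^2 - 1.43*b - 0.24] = 3.5 - 4.8*b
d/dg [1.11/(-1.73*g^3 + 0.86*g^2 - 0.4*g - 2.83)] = (5.7609*g^2 - 1.9092*g + 0.444)/(1.73*g^3 - 0.86*g^2 + 0.4*g + 2.83)^2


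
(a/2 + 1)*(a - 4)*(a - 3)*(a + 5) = a^4/2 - 27*a^2/2 + 7*a + 60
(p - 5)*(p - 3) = p^2 - 8*p + 15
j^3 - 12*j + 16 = (j - 2)^2*(j + 4)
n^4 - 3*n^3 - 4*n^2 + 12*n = n*(n - 3)*(n - 2)*(n + 2)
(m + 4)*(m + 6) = m^2 + 10*m + 24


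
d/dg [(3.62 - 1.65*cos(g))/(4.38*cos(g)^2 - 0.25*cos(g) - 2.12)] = (-7.227*cos(g)^2 + 31.7112*cos(g) - 4.403)*sin(g)/(19.1844*cos(g)^4 - 2.19*cos(g)^3 - 18.5087*cos(g)^2 + 1.06*cos(g) + 4.4944)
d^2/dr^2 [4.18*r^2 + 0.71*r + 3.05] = 8.36000000000000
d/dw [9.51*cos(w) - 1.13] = -9.51*sin(w)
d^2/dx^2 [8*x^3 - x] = 48*x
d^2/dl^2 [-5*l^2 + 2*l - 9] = -10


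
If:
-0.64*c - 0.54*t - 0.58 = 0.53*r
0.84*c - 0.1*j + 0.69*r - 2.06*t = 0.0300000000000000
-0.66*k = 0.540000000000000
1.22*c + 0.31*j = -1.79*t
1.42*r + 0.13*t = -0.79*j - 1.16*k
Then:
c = -0.07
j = 2.41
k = -0.82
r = -0.64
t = -0.37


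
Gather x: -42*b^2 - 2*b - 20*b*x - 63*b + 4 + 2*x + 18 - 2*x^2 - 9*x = -42*b^2 - 65*b - 2*x^2 + x*(-20*b - 7) + 22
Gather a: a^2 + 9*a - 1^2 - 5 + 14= a^2 + 9*a + 8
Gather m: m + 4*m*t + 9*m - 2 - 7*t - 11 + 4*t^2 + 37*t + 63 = m*(4*t + 10) + 4*t^2 + 30*t + 50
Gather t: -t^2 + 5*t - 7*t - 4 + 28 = -t^2 - 2*t + 24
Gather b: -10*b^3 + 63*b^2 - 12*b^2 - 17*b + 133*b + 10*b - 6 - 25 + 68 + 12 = -10*b^3 + 51*b^2 + 126*b + 49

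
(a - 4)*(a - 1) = a^2 - 5*a + 4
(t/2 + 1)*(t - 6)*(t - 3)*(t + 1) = t^4/2 - 3*t^3 - 7*t^2/2 + 18*t + 18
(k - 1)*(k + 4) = k^2 + 3*k - 4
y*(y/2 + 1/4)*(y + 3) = y^3/2 + 7*y^2/4 + 3*y/4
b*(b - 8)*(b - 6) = b^3 - 14*b^2 + 48*b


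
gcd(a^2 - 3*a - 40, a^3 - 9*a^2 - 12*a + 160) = a - 8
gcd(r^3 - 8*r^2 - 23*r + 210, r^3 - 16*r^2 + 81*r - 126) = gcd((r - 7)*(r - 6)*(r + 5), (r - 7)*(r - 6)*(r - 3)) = r^2 - 13*r + 42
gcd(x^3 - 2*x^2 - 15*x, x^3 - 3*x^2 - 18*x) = x^2 + 3*x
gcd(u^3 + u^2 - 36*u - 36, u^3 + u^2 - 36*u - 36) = u^3 + u^2 - 36*u - 36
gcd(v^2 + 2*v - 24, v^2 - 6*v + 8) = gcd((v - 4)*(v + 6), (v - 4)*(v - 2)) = v - 4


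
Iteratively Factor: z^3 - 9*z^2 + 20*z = (z - 4)*(z^2 - 5*z) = z*(z - 4)*(z - 5)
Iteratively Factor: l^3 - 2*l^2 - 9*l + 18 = (l + 3)*(l^2 - 5*l + 6) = (l - 2)*(l + 3)*(l - 3)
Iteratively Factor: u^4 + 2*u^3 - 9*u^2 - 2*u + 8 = (u + 1)*(u^3 + u^2 - 10*u + 8) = (u + 1)*(u + 4)*(u^2 - 3*u + 2) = (u - 1)*(u + 1)*(u + 4)*(u - 2)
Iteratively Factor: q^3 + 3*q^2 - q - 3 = (q + 3)*(q^2 - 1) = (q - 1)*(q + 3)*(q + 1)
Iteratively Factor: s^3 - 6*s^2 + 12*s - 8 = (s - 2)*(s^2 - 4*s + 4) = (s - 2)^2*(s - 2)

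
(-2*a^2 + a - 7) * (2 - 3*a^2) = 6*a^4 - 3*a^3 + 17*a^2 + 2*a - 14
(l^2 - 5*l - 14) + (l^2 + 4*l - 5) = 2*l^2 - l - 19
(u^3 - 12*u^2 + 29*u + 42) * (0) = 0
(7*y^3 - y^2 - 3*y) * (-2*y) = -14*y^4 + 2*y^3 + 6*y^2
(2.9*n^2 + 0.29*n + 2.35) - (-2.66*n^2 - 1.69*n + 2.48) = 5.56*n^2 + 1.98*n - 0.13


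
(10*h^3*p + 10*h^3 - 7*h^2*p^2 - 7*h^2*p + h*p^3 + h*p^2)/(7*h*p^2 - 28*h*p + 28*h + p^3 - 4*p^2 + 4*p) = h*(10*h^2*p + 10*h^2 - 7*h*p^2 - 7*h*p + p^3 + p^2)/(7*h*p^2 - 28*h*p + 28*h + p^3 - 4*p^2 + 4*p)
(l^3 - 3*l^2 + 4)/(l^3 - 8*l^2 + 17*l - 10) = (l^2 - l - 2)/(l^2 - 6*l + 5)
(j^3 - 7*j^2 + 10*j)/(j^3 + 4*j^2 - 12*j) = (j - 5)/(j + 6)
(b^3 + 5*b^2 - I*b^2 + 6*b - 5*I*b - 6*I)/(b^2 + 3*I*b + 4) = (b^2 + 5*b + 6)/(b + 4*I)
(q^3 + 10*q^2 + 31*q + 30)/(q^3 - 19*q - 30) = (q + 5)/(q - 5)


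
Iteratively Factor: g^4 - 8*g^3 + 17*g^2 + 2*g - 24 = (g - 2)*(g^3 - 6*g^2 + 5*g + 12) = (g - 2)*(g + 1)*(g^2 - 7*g + 12) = (g - 3)*(g - 2)*(g + 1)*(g - 4)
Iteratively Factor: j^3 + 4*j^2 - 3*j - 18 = (j - 2)*(j^2 + 6*j + 9) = (j - 2)*(j + 3)*(j + 3)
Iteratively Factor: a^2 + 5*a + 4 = (a + 1)*(a + 4)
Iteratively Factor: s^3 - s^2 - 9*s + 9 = (s - 1)*(s^2 - 9) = (s - 1)*(s + 3)*(s - 3)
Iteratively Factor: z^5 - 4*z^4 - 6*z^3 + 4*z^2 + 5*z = (z)*(z^4 - 4*z^3 - 6*z^2 + 4*z + 5) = z*(z + 1)*(z^3 - 5*z^2 - z + 5) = z*(z + 1)^2*(z^2 - 6*z + 5) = z*(z - 1)*(z + 1)^2*(z - 5)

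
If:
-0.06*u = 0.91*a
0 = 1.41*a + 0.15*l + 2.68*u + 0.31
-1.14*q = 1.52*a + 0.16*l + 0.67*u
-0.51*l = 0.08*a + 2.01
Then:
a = -0.01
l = -3.94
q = 0.50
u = 0.11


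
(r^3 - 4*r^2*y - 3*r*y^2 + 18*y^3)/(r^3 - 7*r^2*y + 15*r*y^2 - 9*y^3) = (-r - 2*y)/(-r + y)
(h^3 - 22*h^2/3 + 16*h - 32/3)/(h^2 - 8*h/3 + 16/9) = 3*(h^2 - 6*h + 8)/(3*h - 4)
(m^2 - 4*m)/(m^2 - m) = (m - 4)/(m - 1)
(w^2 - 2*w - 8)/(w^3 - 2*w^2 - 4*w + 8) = (w - 4)/(w^2 - 4*w + 4)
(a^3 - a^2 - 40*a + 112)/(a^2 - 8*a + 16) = a + 7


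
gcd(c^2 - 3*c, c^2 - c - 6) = c - 3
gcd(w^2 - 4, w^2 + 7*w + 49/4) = 1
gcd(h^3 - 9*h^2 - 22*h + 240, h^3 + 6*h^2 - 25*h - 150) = h + 5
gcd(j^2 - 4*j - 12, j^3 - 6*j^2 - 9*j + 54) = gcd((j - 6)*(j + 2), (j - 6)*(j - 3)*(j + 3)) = j - 6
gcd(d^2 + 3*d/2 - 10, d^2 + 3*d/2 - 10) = d^2 + 3*d/2 - 10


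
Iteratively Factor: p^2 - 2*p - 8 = (p + 2)*(p - 4)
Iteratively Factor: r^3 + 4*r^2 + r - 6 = (r + 2)*(r^2 + 2*r - 3) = (r + 2)*(r + 3)*(r - 1)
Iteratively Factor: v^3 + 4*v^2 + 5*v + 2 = (v + 1)*(v^2 + 3*v + 2) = (v + 1)^2*(v + 2)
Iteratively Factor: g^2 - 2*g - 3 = (g + 1)*(g - 3)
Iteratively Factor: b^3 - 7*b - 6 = (b + 2)*(b^2 - 2*b - 3) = (b + 1)*(b + 2)*(b - 3)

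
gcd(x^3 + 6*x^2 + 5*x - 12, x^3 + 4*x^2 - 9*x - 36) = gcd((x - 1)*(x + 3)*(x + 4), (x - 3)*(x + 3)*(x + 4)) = x^2 + 7*x + 12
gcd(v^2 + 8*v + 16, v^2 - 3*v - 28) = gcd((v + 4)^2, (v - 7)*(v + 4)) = v + 4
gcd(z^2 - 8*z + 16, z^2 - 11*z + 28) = z - 4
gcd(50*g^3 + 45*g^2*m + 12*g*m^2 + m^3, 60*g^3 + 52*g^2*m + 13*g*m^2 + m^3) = 10*g^2 + 7*g*m + m^2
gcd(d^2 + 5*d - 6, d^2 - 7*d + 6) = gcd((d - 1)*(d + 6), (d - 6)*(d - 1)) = d - 1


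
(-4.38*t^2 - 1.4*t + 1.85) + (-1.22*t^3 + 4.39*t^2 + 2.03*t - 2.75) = -1.22*t^3 + 0.00999999999999979*t^2 + 0.63*t - 0.9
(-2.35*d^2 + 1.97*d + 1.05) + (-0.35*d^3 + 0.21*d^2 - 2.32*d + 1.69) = -0.35*d^3 - 2.14*d^2 - 0.35*d + 2.74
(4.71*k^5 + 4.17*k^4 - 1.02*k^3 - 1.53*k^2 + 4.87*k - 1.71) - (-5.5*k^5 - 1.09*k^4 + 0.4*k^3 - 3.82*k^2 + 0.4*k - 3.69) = 10.21*k^5 + 5.26*k^4 - 1.42*k^3 + 2.29*k^2 + 4.47*k + 1.98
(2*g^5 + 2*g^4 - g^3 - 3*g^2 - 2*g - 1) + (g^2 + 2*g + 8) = 2*g^5 + 2*g^4 - g^3 - 2*g^2 + 7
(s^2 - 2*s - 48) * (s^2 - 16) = s^4 - 2*s^3 - 64*s^2 + 32*s + 768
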